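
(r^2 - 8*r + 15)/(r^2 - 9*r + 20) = (r - 3)/(r - 4)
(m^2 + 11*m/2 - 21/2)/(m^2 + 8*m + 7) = (m - 3/2)/(m + 1)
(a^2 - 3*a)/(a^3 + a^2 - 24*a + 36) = a/(a^2 + 4*a - 12)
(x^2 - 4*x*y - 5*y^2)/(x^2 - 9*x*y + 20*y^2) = (x + y)/(x - 4*y)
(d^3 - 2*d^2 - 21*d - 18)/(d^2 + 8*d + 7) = (d^2 - 3*d - 18)/(d + 7)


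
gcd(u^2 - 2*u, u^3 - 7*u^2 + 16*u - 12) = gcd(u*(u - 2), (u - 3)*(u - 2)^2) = u - 2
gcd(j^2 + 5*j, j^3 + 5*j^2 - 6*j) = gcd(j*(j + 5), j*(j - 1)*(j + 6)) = j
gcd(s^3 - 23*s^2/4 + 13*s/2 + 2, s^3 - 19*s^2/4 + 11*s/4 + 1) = s^2 - 15*s/4 - 1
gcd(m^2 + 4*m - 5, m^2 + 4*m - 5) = m^2 + 4*m - 5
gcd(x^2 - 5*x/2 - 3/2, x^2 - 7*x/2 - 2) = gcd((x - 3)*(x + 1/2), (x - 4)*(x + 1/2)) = x + 1/2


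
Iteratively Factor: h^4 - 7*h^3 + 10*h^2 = (h)*(h^3 - 7*h^2 + 10*h) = h*(h - 5)*(h^2 - 2*h) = h^2*(h - 5)*(h - 2)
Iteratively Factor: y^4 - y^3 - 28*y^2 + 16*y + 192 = (y - 4)*(y^3 + 3*y^2 - 16*y - 48) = (y - 4)^2*(y^2 + 7*y + 12) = (y - 4)^2*(y + 3)*(y + 4)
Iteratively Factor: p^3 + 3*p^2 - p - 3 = (p + 3)*(p^2 - 1) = (p + 1)*(p + 3)*(p - 1)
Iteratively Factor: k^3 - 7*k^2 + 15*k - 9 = (k - 3)*(k^2 - 4*k + 3) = (k - 3)^2*(k - 1)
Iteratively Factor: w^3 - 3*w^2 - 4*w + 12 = (w - 2)*(w^2 - w - 6) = (w - 3)*(w - 2)*(w + 2)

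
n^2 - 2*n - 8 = (n - 4)*(n + 2)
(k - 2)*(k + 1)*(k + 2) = k^3 + k^2 - 4*k - 4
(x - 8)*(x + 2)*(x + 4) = x^3 - 2*x^2 - 40*x - 64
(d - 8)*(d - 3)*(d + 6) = d^3 - 5*d^2 - 42*d + 144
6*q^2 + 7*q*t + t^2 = (q + t)*(6*q + t)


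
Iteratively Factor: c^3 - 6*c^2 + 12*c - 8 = (c - 2)*(c^2 - 4*c + 4) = (c - 2)^2*(c - 2)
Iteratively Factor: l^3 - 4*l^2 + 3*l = (l - 1)*(l^2 - 3*l) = l*(l - 1)*(l - 3)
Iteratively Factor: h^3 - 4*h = (h)*(h^2 - 4) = h*(h + 2)*(h - 2)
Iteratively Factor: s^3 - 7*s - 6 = (s + 2)*(s^2 - 2*s - 3) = (s - 3)*(s + 2)*(s + 1)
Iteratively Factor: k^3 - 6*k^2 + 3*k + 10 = (k - 5)*(k^2 - k - 2) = (k - 5)*(k + 1)*(k - 2)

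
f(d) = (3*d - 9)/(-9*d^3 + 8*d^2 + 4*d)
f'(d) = (3*d - 9)*(27*d^2 - 16*d - 4)/(-9*d^3 + 8*d^2 + 4*d)^2 + 3/(-9*d^3 + 8*d^2 + 4*d) = 3*(18*d^3 - 89*d^2 + 48*d + 12)/(d^2*(81*d^4 - 144*d^3 - 8*d^2 + 64*d + 16))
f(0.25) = -6.07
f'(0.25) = 30.39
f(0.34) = -4.13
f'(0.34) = 15.08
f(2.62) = 0.01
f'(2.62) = -0.05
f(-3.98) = -0.03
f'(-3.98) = -0.02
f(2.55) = 0.02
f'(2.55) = -0.06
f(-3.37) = -0.05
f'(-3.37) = -0.03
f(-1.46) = -0.34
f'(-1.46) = -0.59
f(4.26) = -0.01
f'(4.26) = -0.00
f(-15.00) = 0.00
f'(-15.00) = 0.00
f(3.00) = 0.00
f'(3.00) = -0.02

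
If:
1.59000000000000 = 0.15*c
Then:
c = 10.60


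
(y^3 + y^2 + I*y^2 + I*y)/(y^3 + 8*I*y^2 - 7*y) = (y + 1)/(y + 7*I)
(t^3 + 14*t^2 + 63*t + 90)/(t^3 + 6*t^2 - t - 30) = (t + 6)/(t - 2)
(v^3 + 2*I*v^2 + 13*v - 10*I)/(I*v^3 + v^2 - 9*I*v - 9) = (-I*v^2 + 3*v - 10*I)/(v^2 - 9)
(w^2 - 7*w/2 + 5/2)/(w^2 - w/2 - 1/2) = (2*w - 5)/(2*w + 1)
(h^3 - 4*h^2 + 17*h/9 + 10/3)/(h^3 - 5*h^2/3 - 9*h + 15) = (h + 2/3)/(h + 3)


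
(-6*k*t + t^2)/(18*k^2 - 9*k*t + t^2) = t/(-3*k + t)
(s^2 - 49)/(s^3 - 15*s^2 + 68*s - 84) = (s + 7)/(s^2 - 8*s + 12)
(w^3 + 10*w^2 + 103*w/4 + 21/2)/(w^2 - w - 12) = (w^3 + 10*w^2 + 103*w/4 + 21/2)/(w^2 - w - 12)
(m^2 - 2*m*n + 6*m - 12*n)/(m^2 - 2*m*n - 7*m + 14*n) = (m + 6)/(m - 7)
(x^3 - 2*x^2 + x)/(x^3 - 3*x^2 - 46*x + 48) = x*(x - 1)/(x^2 - 2*x - 48)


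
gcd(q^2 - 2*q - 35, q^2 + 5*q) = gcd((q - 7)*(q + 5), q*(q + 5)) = q + 5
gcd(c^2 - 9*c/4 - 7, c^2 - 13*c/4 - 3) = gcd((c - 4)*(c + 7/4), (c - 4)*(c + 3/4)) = c - 4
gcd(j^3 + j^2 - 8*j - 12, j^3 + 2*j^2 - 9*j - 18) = j^2 - j - 6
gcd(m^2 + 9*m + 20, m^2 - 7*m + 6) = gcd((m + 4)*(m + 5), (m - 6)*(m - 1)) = 1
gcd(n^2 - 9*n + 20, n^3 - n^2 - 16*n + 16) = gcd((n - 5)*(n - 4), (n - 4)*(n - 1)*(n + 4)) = n - 4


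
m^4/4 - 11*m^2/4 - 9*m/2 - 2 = (m/4 + 1/4)*(m - 4)*(m + 1)*(m + 2)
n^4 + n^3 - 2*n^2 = n^2*(n - 1)*(n + 2)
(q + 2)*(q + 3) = q^2 + 5*q + 6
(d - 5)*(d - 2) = d^2 - 7*d + 10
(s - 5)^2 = s^2 - 10*s + 25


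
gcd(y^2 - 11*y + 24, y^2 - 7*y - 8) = y - 8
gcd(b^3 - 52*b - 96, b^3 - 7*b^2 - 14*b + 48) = b - 8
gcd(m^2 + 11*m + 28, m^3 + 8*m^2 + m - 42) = m + 7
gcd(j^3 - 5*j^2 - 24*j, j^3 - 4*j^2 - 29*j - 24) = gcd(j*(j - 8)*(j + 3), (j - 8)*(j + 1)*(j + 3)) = j^2 - 5*j - 24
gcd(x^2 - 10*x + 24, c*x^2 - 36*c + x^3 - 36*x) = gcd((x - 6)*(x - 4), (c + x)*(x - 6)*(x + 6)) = x - 6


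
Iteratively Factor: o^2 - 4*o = (o - 4)*(o)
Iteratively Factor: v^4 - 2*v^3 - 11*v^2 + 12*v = (v + 3)*(v^3 - 5*v^2 + 4*v) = v*(v + 3)*(v^2 - 5*v + 4) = v*(v - 4)*(v + 3)*(v - 1)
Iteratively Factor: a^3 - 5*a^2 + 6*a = (a - 2)*(a^2 - 3*a) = a*(a - 2)*(a - 3)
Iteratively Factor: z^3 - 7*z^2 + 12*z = (z - 3)*(z^2 - 4*z) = z*(z - 3)*(z - 4)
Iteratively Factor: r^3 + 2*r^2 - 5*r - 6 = (r - 2)*(r^2 + 4*r + 3) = (r - 2)*(r + 3)*(r + 1)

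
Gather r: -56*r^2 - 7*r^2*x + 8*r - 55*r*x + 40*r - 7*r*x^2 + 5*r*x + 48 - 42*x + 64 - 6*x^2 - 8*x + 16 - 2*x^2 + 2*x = r^2*(-7*x - 56) + r*(-7*x^2 - 50*x + 48) - 8*x^2 - 48*x + 128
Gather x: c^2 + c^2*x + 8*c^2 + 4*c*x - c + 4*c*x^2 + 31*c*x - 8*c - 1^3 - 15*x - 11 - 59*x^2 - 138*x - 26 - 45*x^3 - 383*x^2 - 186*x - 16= 9*c^2 - 9*c - 45*x^3 + x^2*(4*c - 442) + x*(c^2 + 35*c - 339) - 54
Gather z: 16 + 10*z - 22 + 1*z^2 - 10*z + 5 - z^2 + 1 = 0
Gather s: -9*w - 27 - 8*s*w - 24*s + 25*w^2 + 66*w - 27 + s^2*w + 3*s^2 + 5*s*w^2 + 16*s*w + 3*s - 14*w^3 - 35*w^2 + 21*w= s^2*(w + 3) + s*(5*w^2 + 8*w - 21) - 14*w^3 - 10*w^2 + 78*w - 54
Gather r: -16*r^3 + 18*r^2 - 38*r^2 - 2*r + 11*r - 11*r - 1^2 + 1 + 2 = -16*r^3 - 20*r^2 - 2*r + 2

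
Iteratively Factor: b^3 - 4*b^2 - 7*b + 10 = (b - 5)*(b^2 + b - 2) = (b - 5)*(b - 1)*(b + 2)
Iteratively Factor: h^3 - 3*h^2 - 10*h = (h + 2)*(h^2 - 5*h) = h*(h + 2)*(h - 5)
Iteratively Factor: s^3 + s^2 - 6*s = (s)*(s^2 + s - 6) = s*(s + 3)*(s - 2)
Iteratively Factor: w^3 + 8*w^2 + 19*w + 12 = (w + 3)*(w^2 + 5*w + 4) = (w + 1)*(w + 3)*(w + 4)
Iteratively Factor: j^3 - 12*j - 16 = (j - 4)*(j^2 + 4*j + 4) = (j - 4)*(j + 2)*(j + 2)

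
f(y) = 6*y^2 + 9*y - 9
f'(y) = 12*y + 9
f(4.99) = 185.31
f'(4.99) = 68.88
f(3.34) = 87.99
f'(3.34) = 49.08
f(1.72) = 24.23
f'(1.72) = 29.64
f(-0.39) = -11.60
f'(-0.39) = 4.32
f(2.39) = 46.78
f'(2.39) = 37.68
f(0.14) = -7.62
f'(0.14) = 10.68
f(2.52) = 51.78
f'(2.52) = 39.24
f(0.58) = -1.76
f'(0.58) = 15.96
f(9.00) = 558.00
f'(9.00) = 117.00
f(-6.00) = 153.00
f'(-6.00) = -63.00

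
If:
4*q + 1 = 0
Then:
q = -1/4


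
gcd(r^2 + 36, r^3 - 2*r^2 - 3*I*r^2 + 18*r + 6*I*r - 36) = r - 6*I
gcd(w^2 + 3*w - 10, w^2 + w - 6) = w - 2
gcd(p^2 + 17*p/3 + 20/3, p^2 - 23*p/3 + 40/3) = 1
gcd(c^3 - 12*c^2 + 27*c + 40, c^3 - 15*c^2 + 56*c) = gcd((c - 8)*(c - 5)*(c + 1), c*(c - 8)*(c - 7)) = c - 8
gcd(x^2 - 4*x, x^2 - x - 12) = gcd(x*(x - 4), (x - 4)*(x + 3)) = x - 4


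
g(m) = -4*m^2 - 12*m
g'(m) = -8*m - 12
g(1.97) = -39.16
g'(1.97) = -27.76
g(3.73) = -100.41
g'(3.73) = -41.84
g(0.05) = -0.61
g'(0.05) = -12.40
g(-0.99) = 7.96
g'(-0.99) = -4.08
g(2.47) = -54.04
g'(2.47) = -31.76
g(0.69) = -10.18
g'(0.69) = -17.52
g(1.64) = -30.44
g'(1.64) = -25.12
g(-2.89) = 1.27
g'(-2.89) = 11.12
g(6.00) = -216.00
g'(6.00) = -60.00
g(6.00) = -216.00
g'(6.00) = -60.00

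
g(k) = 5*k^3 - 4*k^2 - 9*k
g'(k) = 15*k^2 - 8*k - 9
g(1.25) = -7.73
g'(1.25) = 4.44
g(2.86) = 58.51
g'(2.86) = 90.81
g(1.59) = -4.32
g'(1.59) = 16.20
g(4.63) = 368.85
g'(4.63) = 275.51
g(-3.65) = -263.58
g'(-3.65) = 220.04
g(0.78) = -7.08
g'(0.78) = -6.11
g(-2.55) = -85.97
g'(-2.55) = 108.94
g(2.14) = 11.42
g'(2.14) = 42.57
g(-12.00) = -9108.00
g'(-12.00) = 2247.00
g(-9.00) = -3888.00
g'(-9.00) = 1278.00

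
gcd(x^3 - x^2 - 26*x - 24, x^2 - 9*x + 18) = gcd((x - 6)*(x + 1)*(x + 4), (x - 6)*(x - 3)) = x - 6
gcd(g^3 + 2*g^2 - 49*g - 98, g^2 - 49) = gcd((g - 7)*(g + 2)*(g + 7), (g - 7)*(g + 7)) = g^2 - 49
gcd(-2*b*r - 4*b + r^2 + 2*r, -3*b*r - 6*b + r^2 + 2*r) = r + 2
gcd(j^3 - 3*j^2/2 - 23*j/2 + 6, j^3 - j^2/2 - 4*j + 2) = j - 1/2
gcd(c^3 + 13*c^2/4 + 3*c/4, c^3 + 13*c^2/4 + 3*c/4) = c^3 + 13*c^2/4 + 3*c/4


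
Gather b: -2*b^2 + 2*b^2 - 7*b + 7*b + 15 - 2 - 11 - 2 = 0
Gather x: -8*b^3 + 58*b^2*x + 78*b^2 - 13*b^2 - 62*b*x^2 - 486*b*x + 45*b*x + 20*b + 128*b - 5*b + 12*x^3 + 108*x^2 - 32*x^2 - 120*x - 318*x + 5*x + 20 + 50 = -8*b^3 + 65*b^2 + 143*b + 12*x^3 + x^2*(76 - 62*b) + x*(58*b^2 - 441*b - 433) + 70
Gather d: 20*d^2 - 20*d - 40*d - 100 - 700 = 20*d^2 - 60*d - 800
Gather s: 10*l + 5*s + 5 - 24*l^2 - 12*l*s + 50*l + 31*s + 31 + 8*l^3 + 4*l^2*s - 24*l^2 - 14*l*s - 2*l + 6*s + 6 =8*l^3 - 48*l^2 + 58*l + s*(4*l^2 - 26*l + 42) + 42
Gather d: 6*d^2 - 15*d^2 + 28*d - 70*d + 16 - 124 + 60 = -9*d^2 - 42*d - 48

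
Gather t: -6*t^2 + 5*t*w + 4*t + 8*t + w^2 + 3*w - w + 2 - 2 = -6*t^2 + t*(5*w + 12) + w^2 + 2*w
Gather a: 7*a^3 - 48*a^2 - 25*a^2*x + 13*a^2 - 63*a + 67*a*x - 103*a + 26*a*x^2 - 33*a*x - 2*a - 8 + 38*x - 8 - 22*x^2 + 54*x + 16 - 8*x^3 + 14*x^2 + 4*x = 7*a^3 + a^2*(-25*x - 35) + a*(26*x^2 + 34*x - 168) - 8*x^3 - 8*x^2 + 96*x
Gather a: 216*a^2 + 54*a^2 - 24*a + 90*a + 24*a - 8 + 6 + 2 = 270*a^2 + 90*a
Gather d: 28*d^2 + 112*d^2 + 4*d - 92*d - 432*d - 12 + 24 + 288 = 140*d^2 - 520*d + 300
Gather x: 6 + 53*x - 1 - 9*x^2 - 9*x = -9*x^2 + 44*x + 5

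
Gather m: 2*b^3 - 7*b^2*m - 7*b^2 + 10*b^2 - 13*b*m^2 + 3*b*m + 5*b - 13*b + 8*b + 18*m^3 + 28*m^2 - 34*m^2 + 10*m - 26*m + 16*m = 2*b^3 + 3*b^2 + 18*m^3 + m^2*(-13*b - 6) + m*(-7*b^2 + 3*b)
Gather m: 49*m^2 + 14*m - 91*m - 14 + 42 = 49*m^2 - 77*m + 28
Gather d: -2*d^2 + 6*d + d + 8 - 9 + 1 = -2*d^2 + 7*d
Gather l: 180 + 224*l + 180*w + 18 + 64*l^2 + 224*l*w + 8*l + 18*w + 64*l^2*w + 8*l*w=l^2*(64*w + 64) + l*(232*w + 232) + 198*w + 198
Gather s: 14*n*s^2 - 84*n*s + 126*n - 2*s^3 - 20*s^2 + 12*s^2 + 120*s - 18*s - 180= 126*n - 2*s^3 + s^2*(14*n - 8) + s*(102 - 84*n) - 180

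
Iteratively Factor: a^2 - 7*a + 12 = (a - 3)*(a - 4)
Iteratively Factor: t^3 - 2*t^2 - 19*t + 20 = (t - 1)*(t^2 - t - 20) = (t - 1)*(t + 4)*(t - 5)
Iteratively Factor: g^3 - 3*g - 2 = (g + 1)*(g^2 - g - 2) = (g - 2)*(g + 1)*(g + 1)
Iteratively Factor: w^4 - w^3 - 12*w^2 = (w)*(w^3 - w^2 - 12*w) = w*(w - 4)*(w^2 + 3*w) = w^2*(w - 4)*(w + 3)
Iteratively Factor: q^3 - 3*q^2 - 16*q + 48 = (q - 3)*(q^2 - 16) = (q - 3)*(q + 4)*(q - 4)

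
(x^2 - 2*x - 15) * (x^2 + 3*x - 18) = x^4 + x^3 - 39*x^2 - 9*x + 270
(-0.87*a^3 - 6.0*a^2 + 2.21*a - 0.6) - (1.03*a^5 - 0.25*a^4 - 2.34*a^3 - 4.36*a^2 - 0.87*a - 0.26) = -1.03*a^5 + 0.25*a^4 + 1.47*a^3 - 1.64*a^2 + 3.08*a - 0.34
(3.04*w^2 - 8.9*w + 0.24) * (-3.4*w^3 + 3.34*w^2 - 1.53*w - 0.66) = -10.336*w^5 + 40.4136*w^4 - 35.1932*w^3 + 12.4122*w^2 + 5.5068*w - 0.1584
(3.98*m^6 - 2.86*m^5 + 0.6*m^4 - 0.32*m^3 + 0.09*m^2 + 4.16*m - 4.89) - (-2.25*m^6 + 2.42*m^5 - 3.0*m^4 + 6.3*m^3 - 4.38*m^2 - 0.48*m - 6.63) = 6.23*m^6 - 5.28*m^5 + 3.6*m^4 - 6.62*m^3 + 4.47*m^2 + 4.64*m + 1.74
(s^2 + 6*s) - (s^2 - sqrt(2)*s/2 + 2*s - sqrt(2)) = sqrt(2)*s/2 + 4*s + sqrt(2)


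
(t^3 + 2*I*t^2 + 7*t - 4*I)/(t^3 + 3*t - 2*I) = (t + 4*I)/(t + 2*I)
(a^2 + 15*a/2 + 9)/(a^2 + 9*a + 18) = (a + 3/2)/(a + 3)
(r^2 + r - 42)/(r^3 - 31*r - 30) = (r + 7)/(r^2 + 6*r + 5)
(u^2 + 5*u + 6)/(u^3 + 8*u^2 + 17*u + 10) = (u + 3)/(u^2 + 6*u + 5)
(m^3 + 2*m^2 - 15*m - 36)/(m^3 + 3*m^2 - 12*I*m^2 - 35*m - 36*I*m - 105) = (m^2 - m - 12)/(m^2 - 12*I*m - 35)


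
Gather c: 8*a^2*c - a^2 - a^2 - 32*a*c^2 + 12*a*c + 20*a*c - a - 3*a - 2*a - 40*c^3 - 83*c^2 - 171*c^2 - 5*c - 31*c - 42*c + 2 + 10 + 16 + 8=-2*a^2 - 6*a - 40*c^3 + c^2*(-32*a - 254) + c*(8*a^2 + 32*a - 78) + 36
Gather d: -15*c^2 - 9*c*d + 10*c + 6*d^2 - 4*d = -15*c^2 + 10*c + 6*d^2 + d*(-9*c - 4)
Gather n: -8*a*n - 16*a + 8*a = -8*a*n - 8*a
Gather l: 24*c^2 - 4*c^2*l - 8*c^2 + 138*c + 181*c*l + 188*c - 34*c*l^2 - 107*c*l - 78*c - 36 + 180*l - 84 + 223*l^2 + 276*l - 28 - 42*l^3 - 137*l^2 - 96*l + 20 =16*c^2 + 248*c - 42*l^3 + l^2*(86 - 34*c) + l*(-4*c^2 + 74*c + 360) - 128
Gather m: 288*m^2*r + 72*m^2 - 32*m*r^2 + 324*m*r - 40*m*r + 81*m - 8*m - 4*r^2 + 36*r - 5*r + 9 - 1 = m^2*(288*r + 72) + m*(-32*r^2 + 284*r + 73) - 4*r^2 + 31*r + 8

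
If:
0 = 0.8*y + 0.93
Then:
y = -1.16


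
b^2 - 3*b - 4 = (b - 4)*(b + 1)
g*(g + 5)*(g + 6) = g^3 + 11*g^2 + 30*g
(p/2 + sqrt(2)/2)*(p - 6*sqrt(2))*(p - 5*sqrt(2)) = p^3/2 - 5*sqrt(2)*p^2 + 19*p + 30*sqrt(2)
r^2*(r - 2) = r^3 - 2*r^2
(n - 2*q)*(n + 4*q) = n^2 + 2*n*q - 8*q^2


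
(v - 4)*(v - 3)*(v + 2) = v^3 - 5*v^2 - 2*v + 24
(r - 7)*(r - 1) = r^2 - 8*r + 7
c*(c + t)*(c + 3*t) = c^3 + 4*c^2*t + 3*c*t^2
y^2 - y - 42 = (y - 7)*(y + 6)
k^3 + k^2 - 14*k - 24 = (k - 4)*(k + 2)*(k + 3)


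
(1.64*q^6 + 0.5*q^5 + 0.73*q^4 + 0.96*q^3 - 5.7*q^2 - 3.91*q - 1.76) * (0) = 0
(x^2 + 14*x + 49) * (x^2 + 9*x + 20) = x^4 + 23*x^3 + 195*x^2 + 721*x + 980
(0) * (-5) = 0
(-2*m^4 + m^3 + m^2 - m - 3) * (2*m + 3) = -4*m^5 - 4*m^4 + 5*m^3 + m^2 - 9*m - 9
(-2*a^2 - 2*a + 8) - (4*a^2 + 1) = -6*a^2 - 2*a + 7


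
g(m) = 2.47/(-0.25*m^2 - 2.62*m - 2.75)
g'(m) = 2.47*(0.5*m + 2.62)/(-0.25*m^2 - 2.62*m - 2.75)^2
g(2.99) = -0.19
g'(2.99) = 0.06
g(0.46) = -0.62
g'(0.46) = 0.44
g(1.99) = -0.28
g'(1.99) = 0.11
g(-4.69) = 0.61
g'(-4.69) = 0.04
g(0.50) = -0.60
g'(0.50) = 0.42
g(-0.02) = -0.92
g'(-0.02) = 0.89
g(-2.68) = 1.00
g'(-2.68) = 0.52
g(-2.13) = 1.46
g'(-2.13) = 1.33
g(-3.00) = 0.86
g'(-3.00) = 0.34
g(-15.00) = -0.13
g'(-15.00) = -0.03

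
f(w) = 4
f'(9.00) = 0.00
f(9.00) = 4.00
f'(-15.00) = 0.00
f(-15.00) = 4.00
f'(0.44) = 0.00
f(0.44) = 4.00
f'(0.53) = 0.00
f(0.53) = 4.00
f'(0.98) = 0.00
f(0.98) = 4.00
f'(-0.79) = 0.00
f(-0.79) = 4.00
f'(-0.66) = 0.00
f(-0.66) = 4.00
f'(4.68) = 0.00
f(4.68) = 4.00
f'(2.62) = 0.00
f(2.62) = 4.00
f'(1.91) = 0.00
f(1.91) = 4.00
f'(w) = 0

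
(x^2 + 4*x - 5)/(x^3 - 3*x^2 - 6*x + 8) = (x + 5)/(x^2 - 2*x - 8)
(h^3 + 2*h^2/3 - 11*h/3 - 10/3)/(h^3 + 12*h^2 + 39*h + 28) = (3*h^2 - h - 10)/(3*(h^2 + 11*h + 28))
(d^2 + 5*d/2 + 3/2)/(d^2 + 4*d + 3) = (d + 3/2)/(d + 3)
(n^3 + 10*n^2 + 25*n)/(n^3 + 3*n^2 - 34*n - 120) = n*(n + 5)/(n^2 - 2*n - 24)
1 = 1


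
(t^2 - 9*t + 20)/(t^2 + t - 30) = (t - 4)/(t + 6)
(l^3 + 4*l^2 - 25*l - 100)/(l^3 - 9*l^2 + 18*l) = (l^3 + 4*l^2 - 25*l - 100)/(l*(l^2 - 9*l + 18))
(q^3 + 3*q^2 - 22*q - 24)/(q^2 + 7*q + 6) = q - 4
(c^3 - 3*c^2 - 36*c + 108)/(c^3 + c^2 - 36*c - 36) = (c - 3)/(c + 1)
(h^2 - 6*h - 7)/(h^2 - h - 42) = (h + 1)/(h + 6)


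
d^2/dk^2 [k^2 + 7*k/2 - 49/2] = 2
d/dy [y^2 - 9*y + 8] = 2*y - 9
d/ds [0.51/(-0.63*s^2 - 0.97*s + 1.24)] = (0.6426*s + 0.4947)/(0.63*s^2 + 0.97*s - 1.24)^2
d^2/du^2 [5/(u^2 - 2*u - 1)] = 10*(u^2 - 2*u - 4*(u - 1)^2 - 1)/(-u^2 + 2*u + 1)^3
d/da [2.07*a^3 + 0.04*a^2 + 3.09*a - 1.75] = 6.21*a^2 + 0.08*a + 3.09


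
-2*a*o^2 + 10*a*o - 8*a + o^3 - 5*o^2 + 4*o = (-2*a + o)*(o - 4)*(o - 1)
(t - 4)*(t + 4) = t^2 - 16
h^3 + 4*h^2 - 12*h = h*(h - 2)*(h + 6)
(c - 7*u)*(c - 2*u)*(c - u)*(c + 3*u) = c^4 - 7*c^3*u - 7*c^2*u^2 + 55*c*u^3 - 42*u^4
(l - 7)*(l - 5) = l^2 - 12*l + 35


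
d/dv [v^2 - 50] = 2*v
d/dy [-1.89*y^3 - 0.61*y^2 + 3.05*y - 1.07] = -5.67*y^2 - 1.22*y + 3.05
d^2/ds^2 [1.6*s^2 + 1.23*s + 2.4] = 3.20000000000000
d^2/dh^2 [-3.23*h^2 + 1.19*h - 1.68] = -6.46000000000000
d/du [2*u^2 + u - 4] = 4*u + 1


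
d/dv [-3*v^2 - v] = -6*v - 1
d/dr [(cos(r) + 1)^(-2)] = 2*sin(r)/(cos(r) + 1)^3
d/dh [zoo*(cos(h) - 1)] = zoo*sin(h)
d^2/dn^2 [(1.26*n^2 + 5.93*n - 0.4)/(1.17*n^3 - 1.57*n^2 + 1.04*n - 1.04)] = (3.449628*n^6 + 48.705462*n^5 - 81.12663*n^4 + 52.137634*n^3 + 65.40744*n^2 - 57.096624*n + 15.994368)/(1.601613*n^9 - 6.447519*n^8 + 12.922767*n^7 - 19.603117*n^6 + 22.94916*n^5 - 20.377656*n^4 + 15.109952*n^3 - 8.468928*n^2 + 3.374592*n - 1.124864)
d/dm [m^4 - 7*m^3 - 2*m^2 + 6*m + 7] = 4*m^3 - 21*m^2 - 4*m + 6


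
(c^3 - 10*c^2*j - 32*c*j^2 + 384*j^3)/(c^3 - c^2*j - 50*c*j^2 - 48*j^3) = (c - 8*j)/(c + j)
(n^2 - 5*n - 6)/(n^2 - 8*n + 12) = (n + 1)/(n - 2)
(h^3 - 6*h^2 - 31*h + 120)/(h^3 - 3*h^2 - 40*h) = (h - 3)/h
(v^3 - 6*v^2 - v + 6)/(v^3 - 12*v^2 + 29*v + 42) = (v - 1)/(v - 7)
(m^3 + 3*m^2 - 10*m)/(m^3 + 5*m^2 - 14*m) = (m + 5)/(m + 7)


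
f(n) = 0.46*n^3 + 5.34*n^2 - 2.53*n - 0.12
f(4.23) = 119.54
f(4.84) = 164.88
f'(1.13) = 11.30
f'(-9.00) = 13.13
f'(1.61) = 18.24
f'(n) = 1.38*n^2 + 10.68*n - 2.53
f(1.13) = 4.50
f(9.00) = 744.99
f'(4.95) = 84.15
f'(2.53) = 33.32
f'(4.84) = 81.49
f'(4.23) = 67.34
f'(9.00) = 205.37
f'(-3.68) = -23.14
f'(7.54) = 156.45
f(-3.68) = 58.58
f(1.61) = 11.57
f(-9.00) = 119.85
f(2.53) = 35.11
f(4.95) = 173.99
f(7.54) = 481.58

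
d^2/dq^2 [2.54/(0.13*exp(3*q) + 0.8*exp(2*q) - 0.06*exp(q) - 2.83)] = ((-2.9718*exp(2*q) - 8.128*exp(q) + 0.1524)*(0.13*exp(3*q) + 0.8*exp(2*q) - 0.06*exp(q) - 2.83) + 2.54*(0.39*exp(2*q) + 1.6*exp(q) - 0.06)*(0.78*exp(2*q) + 3.2*exp(q) - 0.12)*exp(q))*exp(q)/(0.13*exp(3*q) + 0.8*exp(2*q) - 0.06*exp(q) - 2.83)^3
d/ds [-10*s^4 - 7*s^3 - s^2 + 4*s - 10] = -40*s^3 - 21*s^2 - 2*s + 4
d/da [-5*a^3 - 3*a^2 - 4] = 3*a*(-5*a - 2)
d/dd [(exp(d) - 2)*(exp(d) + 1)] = (2*exp(d) - 1)*exp(d)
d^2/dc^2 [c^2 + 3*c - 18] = 2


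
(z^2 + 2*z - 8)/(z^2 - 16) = (z - 2)/(z - 4)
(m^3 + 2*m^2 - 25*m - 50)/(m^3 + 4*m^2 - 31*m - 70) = (m + 5)/(m + 7)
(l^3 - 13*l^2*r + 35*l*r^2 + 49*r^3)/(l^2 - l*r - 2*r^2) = (-l^2 + 14*l*r - 49*r^2)/(-l + 2*r)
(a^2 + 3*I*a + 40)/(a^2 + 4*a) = (a^2 + 3*I*a + 40)/(a*(a + 4))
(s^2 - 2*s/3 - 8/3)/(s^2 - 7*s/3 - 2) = (-3*s^2 + 2*s + 8)/(-3*s^2 + 7*s + 6)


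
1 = 1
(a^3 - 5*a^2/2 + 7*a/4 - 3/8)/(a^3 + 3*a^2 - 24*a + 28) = (8*a^3 - 20*a^2 + 14*a - 3)/(8*(a^3 + 3*a^2 - 24*a + 28))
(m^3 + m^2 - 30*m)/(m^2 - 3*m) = (m^2 + m - 30)/(m - 3)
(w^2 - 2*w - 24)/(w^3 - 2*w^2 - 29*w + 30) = (w + 4)/(w^2 + 4*w - 5)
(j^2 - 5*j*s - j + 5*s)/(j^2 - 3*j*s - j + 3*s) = (-j + 5*s)/(-j + 3*s)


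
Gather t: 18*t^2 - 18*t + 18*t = 18*t^2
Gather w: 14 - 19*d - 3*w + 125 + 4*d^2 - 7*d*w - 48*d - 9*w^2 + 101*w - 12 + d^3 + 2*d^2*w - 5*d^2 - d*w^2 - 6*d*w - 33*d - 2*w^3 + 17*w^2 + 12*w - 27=d^3 - d^2 - 100*d - 2*w^3 + w^2*(8 - d) + w*(2*d^2 - 13*d + 110) + 100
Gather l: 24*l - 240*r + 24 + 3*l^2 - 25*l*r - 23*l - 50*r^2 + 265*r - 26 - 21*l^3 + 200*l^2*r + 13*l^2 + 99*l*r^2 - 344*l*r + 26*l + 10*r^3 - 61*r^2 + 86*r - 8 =-21*l^3 + l^2*(200*r + 16) + l*(99*r^2 - 369*r + 27) + 10*r^3 - 111*r^2 + 111*r - 10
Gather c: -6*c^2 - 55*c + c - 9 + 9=-6*c^2 - 54*c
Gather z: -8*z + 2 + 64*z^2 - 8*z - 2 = 64*z^2 - 16*z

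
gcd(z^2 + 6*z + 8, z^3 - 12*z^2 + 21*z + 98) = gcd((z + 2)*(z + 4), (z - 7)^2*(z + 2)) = z + 2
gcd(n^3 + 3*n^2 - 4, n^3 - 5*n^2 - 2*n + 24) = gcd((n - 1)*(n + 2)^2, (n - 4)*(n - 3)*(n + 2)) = n + 2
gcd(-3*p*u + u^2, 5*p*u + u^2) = u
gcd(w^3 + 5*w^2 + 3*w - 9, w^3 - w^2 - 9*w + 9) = w^2 + 2*w - 3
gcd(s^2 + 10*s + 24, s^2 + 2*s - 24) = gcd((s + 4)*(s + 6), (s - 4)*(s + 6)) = s + 6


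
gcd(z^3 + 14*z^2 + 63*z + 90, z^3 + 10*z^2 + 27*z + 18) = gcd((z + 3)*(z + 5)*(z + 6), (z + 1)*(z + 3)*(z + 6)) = z^2 + 9*z + 18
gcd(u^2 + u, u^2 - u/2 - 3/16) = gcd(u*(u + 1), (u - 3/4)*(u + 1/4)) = 1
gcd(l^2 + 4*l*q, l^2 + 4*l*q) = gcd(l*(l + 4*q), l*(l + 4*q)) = l^2 + 4*l*q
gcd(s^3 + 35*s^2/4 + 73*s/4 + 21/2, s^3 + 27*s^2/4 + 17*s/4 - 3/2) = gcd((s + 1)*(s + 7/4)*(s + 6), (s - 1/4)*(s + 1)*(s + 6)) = s^2 + 7*s + 6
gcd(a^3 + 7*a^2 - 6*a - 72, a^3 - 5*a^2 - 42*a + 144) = a^2 + 3*a - 18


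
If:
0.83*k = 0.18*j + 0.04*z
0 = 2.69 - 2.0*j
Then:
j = 1.34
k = 0.0481927710843374*z + 0.291686746987952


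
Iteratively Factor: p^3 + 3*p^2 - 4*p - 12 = (p + 2)*(p^2 + p - 6) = (p + 2)*(p + 3)*(p - 2)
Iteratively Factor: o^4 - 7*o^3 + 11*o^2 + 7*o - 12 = (o + 1)*(o^3 - 8*o^2 + 19*o - 12) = (o - 1)*(o + 1)*(o^2 - 7*o + 12) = (o - 4)*(o - 1)*(o + 1)*(o - 3)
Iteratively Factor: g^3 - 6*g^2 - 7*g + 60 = (g - 5)*(g^2 - g - 12) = (g - 5)*(g + 3)*(g - 4)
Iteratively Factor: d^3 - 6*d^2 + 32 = (d + 2)*(d^2 - 8*d + 16) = (d - 4)*(d + 2)*(d - 4)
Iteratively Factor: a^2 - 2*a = (a - 2)*(a)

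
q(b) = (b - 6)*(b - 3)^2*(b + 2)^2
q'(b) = (b - 6)*(b - 3)^2*(2*b + 4) + (b - 6)*(b + 2)^2*(2*b - 6) + (b - 3)^2*(b + 2)^2 = 5*b^4 - 32*b^3 + 3*b^2 + 156*b - 36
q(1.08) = -172.06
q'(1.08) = 102.47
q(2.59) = -12.08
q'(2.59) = 57.19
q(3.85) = -53.16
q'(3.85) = -118.53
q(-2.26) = -15.45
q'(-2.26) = 126.58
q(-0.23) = -203.63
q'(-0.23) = -71.32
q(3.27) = -5.53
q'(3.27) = -41.02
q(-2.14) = -4.22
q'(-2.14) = 62.37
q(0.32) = -219.58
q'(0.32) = 13.23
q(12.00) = 95256.00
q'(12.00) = 50652.00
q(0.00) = -216.00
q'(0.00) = -36.00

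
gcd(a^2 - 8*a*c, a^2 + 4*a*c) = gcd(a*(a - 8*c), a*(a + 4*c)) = a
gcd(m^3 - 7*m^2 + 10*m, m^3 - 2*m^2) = m^2 - 2*m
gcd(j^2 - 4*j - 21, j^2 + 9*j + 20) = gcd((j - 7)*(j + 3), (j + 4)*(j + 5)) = 1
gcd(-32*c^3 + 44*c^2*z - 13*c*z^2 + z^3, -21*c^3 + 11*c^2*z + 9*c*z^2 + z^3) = -c + z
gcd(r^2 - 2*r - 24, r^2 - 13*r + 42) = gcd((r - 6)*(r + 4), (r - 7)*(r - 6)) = r - 6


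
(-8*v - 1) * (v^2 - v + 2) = -8*v^3 + 7*v^2 - 15*v - 2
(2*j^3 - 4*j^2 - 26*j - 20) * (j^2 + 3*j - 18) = 2*j^5 + 2*j^4 - 74*j^3 - 26*j^2 + 408*j + 360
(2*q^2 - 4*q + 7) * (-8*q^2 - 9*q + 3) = -16*q^4 + 14*q^3 - 14*q^2 - 75*q + 21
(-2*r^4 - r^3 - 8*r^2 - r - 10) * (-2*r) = 4*r^5 + 2*r^4 + 16*r^3 + 2*r^2 + 20*r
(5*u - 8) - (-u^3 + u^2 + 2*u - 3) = u^3 - u^2 + 3*u - 5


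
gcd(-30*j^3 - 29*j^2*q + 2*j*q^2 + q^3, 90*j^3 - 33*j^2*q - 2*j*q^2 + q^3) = -30*j^2 + j*q + q^2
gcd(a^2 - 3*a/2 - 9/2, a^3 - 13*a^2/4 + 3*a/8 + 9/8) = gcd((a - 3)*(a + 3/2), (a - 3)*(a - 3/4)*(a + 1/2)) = a - 3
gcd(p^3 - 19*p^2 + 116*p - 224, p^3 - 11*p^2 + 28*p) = p^2 - 11*p + 28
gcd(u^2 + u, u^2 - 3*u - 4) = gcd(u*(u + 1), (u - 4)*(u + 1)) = u + 1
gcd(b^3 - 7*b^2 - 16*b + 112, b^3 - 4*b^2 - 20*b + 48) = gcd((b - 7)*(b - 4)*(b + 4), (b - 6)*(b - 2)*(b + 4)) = b + 4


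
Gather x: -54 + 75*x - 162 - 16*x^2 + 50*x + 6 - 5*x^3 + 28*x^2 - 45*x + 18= -5*x^3 + 12*x^2 + 80*x - 192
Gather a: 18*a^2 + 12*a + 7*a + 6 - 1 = 18*a^2 + 19*a + 5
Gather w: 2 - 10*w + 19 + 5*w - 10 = 11 - 5*w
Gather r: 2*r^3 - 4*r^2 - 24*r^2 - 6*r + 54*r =2*r^3 - 28*r^2 + 48*r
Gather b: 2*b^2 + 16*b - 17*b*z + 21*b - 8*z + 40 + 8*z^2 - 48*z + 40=2*b^2 + b*(37 - 17*z) + 8*z^2 - 56*z + 80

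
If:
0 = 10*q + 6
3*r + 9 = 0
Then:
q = -3/5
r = -3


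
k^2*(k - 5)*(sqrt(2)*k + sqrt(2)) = sqrt(2)*k^4 - 4*sqrt(2)*k^3 - 5*sqrt(2)*k^2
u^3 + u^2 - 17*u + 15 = (u - 3)*(u - 1)*(u + 5)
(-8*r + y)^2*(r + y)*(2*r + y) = 128*r^4 + 160*r^3*y + 18*r^2*y^2 - 13*r*y^3 + y^4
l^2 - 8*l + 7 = (l - 7)*(l - 1)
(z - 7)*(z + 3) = z^2 - 4*z - 21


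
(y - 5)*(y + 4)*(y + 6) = y^3 + 5*y^2 - 26*y - 120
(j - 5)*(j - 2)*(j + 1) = j^3 - 6*j^2 + 3*j + 10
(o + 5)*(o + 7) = o^2 + 12*o + 35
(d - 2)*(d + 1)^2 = d^3 - 3*d - 2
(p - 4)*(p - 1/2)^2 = p^3 - 5*p^2 + 17*p/4 - 1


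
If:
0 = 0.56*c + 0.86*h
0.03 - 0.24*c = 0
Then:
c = 0.12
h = -0.08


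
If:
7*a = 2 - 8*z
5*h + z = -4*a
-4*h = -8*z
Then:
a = 22/45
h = -16/45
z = -8/45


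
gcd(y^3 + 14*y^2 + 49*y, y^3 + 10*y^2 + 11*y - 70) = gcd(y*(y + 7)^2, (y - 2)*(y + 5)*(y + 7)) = y + 7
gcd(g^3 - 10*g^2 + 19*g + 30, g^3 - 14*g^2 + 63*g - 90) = g^2 - 11*g + 30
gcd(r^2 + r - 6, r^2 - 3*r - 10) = 1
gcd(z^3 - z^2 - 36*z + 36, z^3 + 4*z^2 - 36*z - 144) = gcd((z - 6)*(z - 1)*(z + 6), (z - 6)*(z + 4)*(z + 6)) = z^2 - 36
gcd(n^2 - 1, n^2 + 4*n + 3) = n + 1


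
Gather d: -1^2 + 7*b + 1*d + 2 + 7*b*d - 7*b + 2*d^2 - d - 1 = 7*b*d + 2*d^2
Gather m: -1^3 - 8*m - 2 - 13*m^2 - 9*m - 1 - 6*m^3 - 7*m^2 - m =-6*m^3 - 20*m^2 - 18*m - 4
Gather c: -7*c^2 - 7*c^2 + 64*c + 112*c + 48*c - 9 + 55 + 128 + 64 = -14*c^2 + 224*c + 238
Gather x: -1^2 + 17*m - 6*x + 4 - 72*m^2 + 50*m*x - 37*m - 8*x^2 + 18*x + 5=-72*m^2 - 20*m - 8*x^2 + x*(50*m + 12) + 8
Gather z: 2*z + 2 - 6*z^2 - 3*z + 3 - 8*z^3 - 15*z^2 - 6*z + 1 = -8*z^3 - 21*z^2 - 7*z + 6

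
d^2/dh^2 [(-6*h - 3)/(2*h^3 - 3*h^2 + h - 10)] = 6*(-(2*h + 1)*(6*h^2 - 6*h + 1)^2 + (12*h^2 - 12*h + 3*(2*h - 1)*(2*h + 1) + 2)*(2*h^3 - 3*h^2 + h - 10))/(2*h^3 - 3*h^2 + h - 10)^3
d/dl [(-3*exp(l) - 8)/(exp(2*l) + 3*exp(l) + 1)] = (3*exp(2*l) + 16*exp(l) + 21)*exp(l)/(exp(4*l) + 6*exp(3*l) + 11*exp(2*l) + 6*exp(l) + 1)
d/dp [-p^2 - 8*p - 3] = -2*p - 8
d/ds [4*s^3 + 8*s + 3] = 12*s^2 + 8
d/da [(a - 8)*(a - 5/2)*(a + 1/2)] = 3*a^2 - 20*a + 59/4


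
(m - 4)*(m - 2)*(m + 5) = m^3 - m^2 - 22*m + 40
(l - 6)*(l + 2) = l^2 - 4*l - 12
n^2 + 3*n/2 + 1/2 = (n + 1/2)*(n + 1)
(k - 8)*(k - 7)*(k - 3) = k^3 - 18*k^2 + 101*k - 168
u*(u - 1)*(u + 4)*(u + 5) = u^4 + 8*u^3 + 11*u^2 - 20*u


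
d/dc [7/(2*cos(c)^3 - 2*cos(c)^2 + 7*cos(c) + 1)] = 28*(6*cos(c)^2 - 4*cos(c) + 7)*sin(c)/(17*cos(c) - 2*cos(2*c) + cos(3*c))^2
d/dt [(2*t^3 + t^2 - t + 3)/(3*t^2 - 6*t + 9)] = (2*t^4 - 8*t^3 + 17*t^2 + 3)/(3*(t^4 - 4*t^3 + 10*t^2 - 12*t + 9))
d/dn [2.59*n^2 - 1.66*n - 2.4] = 5.18*n - 1.66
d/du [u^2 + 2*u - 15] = 2*u + 2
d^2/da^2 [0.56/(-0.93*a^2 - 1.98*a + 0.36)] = (0.968688*a^2 + 2.062368*a - 0.56*(1.86*a + 1.98)*(3.72*a + 3.96) - 0.374976)/(0.93*a^2 + 1.98*a - 0.36)^3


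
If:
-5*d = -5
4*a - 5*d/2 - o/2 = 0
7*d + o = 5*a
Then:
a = -2/3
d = 1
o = -31/3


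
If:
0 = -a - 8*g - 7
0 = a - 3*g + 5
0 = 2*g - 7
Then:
No Solution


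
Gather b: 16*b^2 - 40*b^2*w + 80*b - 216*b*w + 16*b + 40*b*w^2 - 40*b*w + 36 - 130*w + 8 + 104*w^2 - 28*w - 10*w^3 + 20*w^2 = b^2*(16 - 40*w) + b*(40*w^2 - 256*w + 96) - 10*w^3 + 124*w^2 - 158*w + 44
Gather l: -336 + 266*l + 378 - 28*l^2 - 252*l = -28*l^2 + 14*l + 42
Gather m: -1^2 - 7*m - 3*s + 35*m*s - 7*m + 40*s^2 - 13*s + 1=m*(35*s - 14) + 40*s^2 - 16*s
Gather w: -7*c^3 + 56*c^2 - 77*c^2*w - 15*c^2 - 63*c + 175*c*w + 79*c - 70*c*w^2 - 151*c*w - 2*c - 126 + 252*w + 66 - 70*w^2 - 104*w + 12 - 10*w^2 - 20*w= -7*c^3 + 41*c^2 + 14*c + w^2*(-70*c - 80) + w*(-77*c^2 + 24*c + 128) - 48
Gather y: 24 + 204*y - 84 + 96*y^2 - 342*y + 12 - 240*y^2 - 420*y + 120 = -144*y^2 - 558*y + 72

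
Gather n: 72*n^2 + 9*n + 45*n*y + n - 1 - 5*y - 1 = 72*n^2 + n*(45*y + 10) - 5*y - 2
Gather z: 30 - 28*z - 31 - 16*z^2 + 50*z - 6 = -16*z^2 + 22*z - 7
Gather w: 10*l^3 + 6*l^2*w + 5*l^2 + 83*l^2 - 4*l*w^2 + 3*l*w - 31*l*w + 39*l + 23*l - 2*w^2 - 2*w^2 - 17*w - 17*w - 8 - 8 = 10*l^3 + 88*l^2 + 62*l + w^2*(-4*l - 4) + w*(6*l^2 - 28*l - 34) - 16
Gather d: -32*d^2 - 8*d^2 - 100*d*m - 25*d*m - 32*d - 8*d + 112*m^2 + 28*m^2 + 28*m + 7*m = -40*d^2 + d*(-125*m - 40) + 140*m^2 + 35*m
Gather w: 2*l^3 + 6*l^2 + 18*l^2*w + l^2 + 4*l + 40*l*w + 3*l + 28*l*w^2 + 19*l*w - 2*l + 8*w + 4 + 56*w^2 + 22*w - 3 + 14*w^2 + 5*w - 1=2*l^3 + 7*l^2 + 5*l + w^2*(28*l + 70) + w*(18*l^2 + 59*l + 35)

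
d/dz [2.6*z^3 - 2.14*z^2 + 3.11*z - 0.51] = 7.8*z^2 - 4.28*z + 3.11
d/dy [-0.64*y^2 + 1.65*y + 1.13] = 1.65 - 1.28*y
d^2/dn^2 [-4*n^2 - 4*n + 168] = -8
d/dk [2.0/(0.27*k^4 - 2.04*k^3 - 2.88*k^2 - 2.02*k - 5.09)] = (-2.16*k^3 + 12.24*k^2 + 11.52*k + 4.04)/(-0.27*k^4 + 2.04*k^3 + 2.88*k^2 + 2.02*k + 5.09)^2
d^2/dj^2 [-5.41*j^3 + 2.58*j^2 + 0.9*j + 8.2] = 5.16 - 32.46*j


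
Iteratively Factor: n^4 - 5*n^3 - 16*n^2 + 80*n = (n)*(n^3 - 5*n^2 - 16*n + 80) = n*(n + 4)*(n^2 - 9*n + 20) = n*(n - 5)*(n + 4)*(n - 4)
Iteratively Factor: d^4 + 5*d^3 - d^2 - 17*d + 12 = (d + 3)*(d^3 + 2*d^2 - 7*d + 4) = (d + 3)*(d + 4)*(d^2 - 2*d + 1) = (d - 1)*(d + 3)*(d + 4)*(d - 1)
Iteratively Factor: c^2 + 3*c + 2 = (c + 1)*(c + 2)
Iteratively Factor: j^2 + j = (j + 1)*(j)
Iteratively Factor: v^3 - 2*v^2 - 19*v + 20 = (v - 5)*(v^2 + 3*v - 4) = (v - 5)*(v + 4)*(v - 1)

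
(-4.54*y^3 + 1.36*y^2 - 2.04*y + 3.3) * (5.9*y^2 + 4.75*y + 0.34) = -26.786*y^5 - 13.541*y^4 - 7.1196*y^3 + 10.2424*y^2 + 14.9814*y + 1.122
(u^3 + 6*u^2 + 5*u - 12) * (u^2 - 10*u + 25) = u^5 - 4*u^4 - 30*u^3 + 88*u^2 + 245*u - 300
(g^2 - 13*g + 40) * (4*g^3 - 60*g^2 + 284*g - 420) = 4*g^5 - 112*g^4 + 1224*g^3 - 6512*g^2 + 16820*g - 16800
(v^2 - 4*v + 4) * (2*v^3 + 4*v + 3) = 2*v^5 - 8*v^4 + 12*v^3 - 13*v^2 + 4*v + 12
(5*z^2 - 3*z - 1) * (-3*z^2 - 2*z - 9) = -15*z^4 - z^3 - 36*z^2 + 29*z + 9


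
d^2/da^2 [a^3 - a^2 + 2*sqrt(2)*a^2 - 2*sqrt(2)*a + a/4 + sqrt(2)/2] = 6*a - 2 + 4*sqrt(2)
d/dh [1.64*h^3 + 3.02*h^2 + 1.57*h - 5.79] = 4.92*h^2 + 6.04*h + 1.57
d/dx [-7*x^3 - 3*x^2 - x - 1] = -21*x^2 - 6*x - 1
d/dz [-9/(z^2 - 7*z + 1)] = 9*(2*z - 7)/(z^2 - 7*z + 1)^2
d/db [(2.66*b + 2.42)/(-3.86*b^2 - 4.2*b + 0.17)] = (10.2676*b^2 + 18.6824*b + 10.6162)/(14.8996*b^4 + 32.424*b^3 + 16.3276*b^2 - 1.428*b + 0.0289)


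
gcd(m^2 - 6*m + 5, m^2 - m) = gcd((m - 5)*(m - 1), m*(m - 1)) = m - 1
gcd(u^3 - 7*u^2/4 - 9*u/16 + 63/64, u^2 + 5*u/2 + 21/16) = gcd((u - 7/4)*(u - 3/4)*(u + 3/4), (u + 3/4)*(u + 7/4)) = u + 3/4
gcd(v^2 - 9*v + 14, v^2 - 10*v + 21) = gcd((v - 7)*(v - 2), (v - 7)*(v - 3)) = v - 7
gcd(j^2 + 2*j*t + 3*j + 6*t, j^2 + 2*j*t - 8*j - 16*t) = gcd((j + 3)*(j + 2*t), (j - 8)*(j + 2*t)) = j + 2*t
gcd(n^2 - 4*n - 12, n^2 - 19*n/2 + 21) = n - 6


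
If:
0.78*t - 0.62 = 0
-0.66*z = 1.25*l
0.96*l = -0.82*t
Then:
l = -0.68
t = 0.79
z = 1.29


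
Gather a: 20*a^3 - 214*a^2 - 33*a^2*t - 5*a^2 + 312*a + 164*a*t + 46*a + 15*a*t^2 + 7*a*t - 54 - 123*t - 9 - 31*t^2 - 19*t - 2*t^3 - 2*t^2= 20*a^3 + a^2*(-33*t - 219) + a*(15*t^2 + 171*t + 358) - 2*t^3 - 33*t^2 - 142*t - 63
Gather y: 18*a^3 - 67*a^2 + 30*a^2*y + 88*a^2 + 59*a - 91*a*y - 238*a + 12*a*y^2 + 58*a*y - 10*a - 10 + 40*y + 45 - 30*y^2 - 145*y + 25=18*a^3 + 21*a^2 - 189*a + y^2*(12*a - 30) + y*(30*a^2 - 33*a - 105) + 60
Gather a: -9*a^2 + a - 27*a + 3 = -9*a^2 - 26*a + 3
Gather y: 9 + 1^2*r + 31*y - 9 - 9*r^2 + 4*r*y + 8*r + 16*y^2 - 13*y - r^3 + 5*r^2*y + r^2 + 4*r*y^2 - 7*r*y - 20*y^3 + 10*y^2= -r^3 - 8*r^2 + 9*r - 20*y^3 + y^2*(4*r + 26) + y*(5*r^2 - 3*r + 18)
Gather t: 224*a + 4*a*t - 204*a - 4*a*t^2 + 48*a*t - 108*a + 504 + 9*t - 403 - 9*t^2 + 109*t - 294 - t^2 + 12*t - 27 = -88*a + t^2*(-4*a - 10) + t*(52*a + 130) - 220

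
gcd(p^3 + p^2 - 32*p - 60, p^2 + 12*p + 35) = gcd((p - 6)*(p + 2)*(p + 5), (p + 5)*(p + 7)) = p + 5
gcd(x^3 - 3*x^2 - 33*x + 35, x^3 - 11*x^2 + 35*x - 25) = x - 1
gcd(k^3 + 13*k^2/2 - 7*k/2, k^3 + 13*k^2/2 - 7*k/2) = k^3 + 13*k^2/2 - 7*k/2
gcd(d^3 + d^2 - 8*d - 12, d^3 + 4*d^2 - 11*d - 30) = d^2 - d - 6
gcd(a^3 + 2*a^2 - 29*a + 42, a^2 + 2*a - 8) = a - 2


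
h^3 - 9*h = h*(h - 3)*(h + 3)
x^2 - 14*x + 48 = (x - 8)*(x - 6)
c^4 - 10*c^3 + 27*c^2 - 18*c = c*(c - 6)*(c - 3)*(c - 1)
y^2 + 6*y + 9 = (y + 3)^2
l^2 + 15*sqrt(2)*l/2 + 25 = (l + 5*sqrt(2)/2)*(l + 5*sqrt(2))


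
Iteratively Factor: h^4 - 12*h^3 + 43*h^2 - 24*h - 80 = (h + 1)*(h^3 - 13*h^2 + 56*h - 80) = (h - 4)*(h + 1)*(h^2 - 9*h + 20) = (h - 5)*(h - 4)*(h + 1)*(h - 4)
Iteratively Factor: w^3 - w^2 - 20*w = (w - 5)*(w^2 + 4*w) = (w - 5)*(w + 4)*(w)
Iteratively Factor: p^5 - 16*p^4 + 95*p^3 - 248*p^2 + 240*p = (p - 4)*(p^4 - 12*p^3 + 47*p^2 - 60*p) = (p - 5)*(p - 4)*(p^3 - 7*p^2 + 12*p) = (p - 5)*(p - 4)^2*(p^2 - 3*p) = (p - 5)*(p - 4)^2*(p - 3)*(p)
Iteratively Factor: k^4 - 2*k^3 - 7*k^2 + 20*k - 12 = (k - 2)*(k^3 - 7*k + 6) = (k - 2)^2*(k^2 + 2*k - 3) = (k - 2)^2*(k - 1)*(k + 3)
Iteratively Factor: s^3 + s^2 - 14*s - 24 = (s - 4)*(s^2 + 5*s + 6) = (s - 4)*(s + 3)*(s + 2)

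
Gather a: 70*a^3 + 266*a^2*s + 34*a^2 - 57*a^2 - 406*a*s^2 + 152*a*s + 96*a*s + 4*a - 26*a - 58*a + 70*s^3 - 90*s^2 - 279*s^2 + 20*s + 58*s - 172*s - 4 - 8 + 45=70*a^3 + a^2*(266*s - 23) + a*(-406*s^2 + 248*s - 80) + 70*s^3 - 369*s^2 - 94*s + 33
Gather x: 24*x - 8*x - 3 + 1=16*x - 2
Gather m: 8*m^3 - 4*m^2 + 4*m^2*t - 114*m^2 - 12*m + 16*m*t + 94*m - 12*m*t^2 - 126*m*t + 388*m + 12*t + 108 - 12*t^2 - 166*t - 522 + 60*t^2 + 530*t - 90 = 8*m^3 + m^2*(4*t - 118) + m*(-12*t^2 - 110*t + 470) + 48*t^2 + 376*t - 504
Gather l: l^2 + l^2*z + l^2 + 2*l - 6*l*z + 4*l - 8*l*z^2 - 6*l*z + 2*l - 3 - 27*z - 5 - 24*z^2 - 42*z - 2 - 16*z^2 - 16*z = l^2*(z + 2) + l*(-8*z^2 - 12*z + 8) - 40*z^2 - 85*z - 10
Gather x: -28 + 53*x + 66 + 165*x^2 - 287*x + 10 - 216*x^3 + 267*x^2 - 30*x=-216*x^3 + 432*x^2 - 264*x + 48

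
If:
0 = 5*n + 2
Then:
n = -2/5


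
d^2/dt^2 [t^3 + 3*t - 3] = 6*t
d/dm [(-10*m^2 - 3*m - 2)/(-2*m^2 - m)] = 2*(2*m^2 - 4*m - 1)/(m^2*(4*m^2 + 4*m + 1))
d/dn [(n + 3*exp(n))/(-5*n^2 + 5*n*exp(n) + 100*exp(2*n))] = (-(n + 3*exp(n))*(n*exp(n) - 2*n + 40*exp(2*n) + exp(n)) + (3*exp(n) + 1)*(-n^2 + n*exp(n) + 20*exp(2*n)))/(5*(-n^2 + n*exp(n) + 20*exp(2*n))^2)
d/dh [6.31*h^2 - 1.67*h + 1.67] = 12.62*h - 1.67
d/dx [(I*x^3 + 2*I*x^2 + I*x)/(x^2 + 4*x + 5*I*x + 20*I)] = (I*x^4 + x^3*(-10 + 8*I) + x^2*(-70 + 7*I) - 80*x - 20)/(x^4 + x^3*(8 + 10*I) + x^2*(-9 + 80*I) + x*(-200 + 160*I) - 400)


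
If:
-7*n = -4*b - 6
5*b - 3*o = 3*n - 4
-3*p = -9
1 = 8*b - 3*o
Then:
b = 17/33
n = 38/33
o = 103/99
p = 3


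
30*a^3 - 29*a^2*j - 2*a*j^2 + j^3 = (-6*a + j)*(-a + j)*(5*a + j)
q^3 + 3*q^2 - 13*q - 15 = (q - 3)*(q + 1)*(q + 5)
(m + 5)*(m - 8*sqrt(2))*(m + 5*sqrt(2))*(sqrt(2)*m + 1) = sqrt(2)*m^4 - 5*m^3 + 5*sqrt(2)*m^3 - 83*sqrt(2)*m^2 - 25*m^2 - 415*sqrt(2)*m - 80*m - 400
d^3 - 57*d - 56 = (d - 8)*(d + 1)*(d + 7)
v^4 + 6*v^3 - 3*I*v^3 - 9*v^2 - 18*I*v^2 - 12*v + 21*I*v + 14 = (v + 7)*(v - 2*I)*(-I*v + I)*(I*v + 1)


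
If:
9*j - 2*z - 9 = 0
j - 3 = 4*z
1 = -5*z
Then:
No Solution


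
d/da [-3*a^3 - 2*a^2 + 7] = a*(-9*a - 4)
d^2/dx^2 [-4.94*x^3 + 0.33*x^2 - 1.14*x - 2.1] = 0.66 - 29.64*x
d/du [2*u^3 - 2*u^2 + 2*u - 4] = 6*u^2 - 4*u + 2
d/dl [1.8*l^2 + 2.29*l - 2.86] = 3.6*l + 2.29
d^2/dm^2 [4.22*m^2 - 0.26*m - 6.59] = 8.44000000000000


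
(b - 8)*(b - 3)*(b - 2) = b^3 - 13*b^2 + 46*b - 48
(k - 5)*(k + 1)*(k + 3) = k^3 - k^2 - 17*k - 15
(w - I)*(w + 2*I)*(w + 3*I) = w^3 + 4*I*w^2 - w + 6*I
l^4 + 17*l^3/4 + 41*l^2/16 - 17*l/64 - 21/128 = (l - 1/4)*(l + 1/4)*(l + 3/4)*(l + 7/2)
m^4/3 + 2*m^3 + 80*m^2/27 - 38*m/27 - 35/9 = (m/3 + 1)*(m - 1)*(m + 5/3)*(m + 7/3)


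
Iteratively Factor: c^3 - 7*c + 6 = (c - 1)*(c^2 + c - 6) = (c - 2)*(c - 1)*(c + 3)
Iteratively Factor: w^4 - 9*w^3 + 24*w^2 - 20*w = (w - 2)*(w^3 - 7*w^2 + 10*w) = (w - 5)*(w - 2)*(w^2 - 2*w) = w*(w - 5)*(w - 2)*(w - 2)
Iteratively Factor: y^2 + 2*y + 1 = (y + 1)*(y + 1)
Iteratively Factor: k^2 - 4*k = (k)*(k - 4)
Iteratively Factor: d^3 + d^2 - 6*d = (d - 2)*(d^2 + 3*d) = d*(d - 2)*(d + 3)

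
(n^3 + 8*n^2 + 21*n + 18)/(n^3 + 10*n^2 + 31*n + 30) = (n + 3)/(n + 5)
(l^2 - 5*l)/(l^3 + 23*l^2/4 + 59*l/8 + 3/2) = 8*l*(l - 5)/(8*l^3 + 46*l^2 + 59*l + 12)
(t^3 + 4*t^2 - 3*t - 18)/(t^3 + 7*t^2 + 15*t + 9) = (t - 2)/(t + 1)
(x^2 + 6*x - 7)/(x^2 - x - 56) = (x - 1)/(x - 8)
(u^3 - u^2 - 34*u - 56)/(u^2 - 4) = (u^2 - 3*u - 28)/(u - 2)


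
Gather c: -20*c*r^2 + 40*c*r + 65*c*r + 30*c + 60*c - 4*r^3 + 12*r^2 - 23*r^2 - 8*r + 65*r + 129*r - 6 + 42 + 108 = c*(-20*r^2 + 105*r + 90) - 4*r^3 - 11*r^2 + 186*r + 144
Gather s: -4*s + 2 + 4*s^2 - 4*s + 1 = 4*s^2 - 8*s + 3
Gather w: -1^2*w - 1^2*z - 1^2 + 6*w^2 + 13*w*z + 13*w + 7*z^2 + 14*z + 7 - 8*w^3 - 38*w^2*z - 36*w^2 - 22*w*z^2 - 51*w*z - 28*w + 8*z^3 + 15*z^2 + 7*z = -8*w^3 + w^2*(-38*z - 30) + w*(-22*z^2 - 38*z - 16) + 8*z^3 + 22*z^2 + 20*z + 6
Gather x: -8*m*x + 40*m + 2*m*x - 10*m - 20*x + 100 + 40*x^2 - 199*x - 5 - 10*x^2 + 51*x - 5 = 30*m + 30*x^2 + x*(-6*m - 168) + 90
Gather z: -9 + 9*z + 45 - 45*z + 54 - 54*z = 90 - 90*z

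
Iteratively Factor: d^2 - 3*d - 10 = (d - 5)*(d + 2)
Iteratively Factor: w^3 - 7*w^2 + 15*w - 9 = (w - 3)*(w^2 - 4*w + 3) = (w - 3)^2*(w - 1)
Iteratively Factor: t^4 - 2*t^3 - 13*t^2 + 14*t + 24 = (t - 2)*(t^3 - 13*t - 12) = (t - 2)*(t + 1)*(t^2 - t - 12) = (t - 2)*(t + 1)*(t + 3)*(t - 4)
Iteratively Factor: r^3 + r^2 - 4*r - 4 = (r - 2)*(r^2 + 3*r + 2) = (r - 2)*(r + 1)*(r + 2)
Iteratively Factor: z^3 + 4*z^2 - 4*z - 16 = (z - 2)*(z^2 + 6*z + 8) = (z - 2)*(z + 2)*(z + 4)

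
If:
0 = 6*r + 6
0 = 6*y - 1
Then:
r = -1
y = 1/6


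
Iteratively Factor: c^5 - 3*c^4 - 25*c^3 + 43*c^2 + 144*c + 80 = (c - 4)*(c^4 + c^3 - 21*c^2 - 41*c - 20) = (c - 4)*(c + 4)*(c^3 - 3*c^2 - 9*c - 5) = (c - 4)*(c + 1)*(c + 4)*(c^2 - 4*c - 5) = (c - 4)*(c + 1)^2*(c + 4)*(c - 5)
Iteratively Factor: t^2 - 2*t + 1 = (t - 1)*(t - 1)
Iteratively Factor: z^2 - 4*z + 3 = (z - 1)*(z - 3)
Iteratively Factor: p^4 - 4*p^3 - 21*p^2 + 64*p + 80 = (p - 4)*(p^3 - 21*p - 20) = (p - 4)*(p + 4)*(p^2 - 4*p - 5) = (p - 5)*(p - 4)*(p + 4)*(p + 1)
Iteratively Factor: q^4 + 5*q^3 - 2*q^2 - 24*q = (q + 3)*(q^3 + 2*q^2 - 8*q) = q*(q + 3)*(q^2 + 2*q - 8) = q*(q + 3)*(q + 4)*(q - 2)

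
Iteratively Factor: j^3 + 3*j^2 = (j)*(j^2 + 3*j) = j^2*(j + 3)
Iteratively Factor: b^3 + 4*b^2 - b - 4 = (b - 1)*(b^2 + 5*b + 4) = (b - 1)*(b + 1)*(b + 4)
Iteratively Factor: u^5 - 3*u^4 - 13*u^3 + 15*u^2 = (u - 1)*(u^4 - 2*u^3 - 15*u^2) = (u - 1)*(u + 3)*(u^3 - 5*u^2) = (u - 5)*(u - 1)*(u + 3)*(u^2) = u*(u - 5)*(u - 1)*(u + 3)*(u)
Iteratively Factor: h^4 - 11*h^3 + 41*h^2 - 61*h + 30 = (h - 2)*(h^3 - 9*h^2 + 23*h - 15) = (h - 2)*(h - 1)*(h^2 - 8*h + 15) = (h - 3)*(h - 2)*(h - 1)*(h - 5)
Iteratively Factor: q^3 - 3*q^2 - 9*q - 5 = (q + 1)*(q^2 - 4*q - 5) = (q - 5)*(q + 1)*(q + 1)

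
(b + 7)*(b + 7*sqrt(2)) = b^2 + 7*b + 7*sqrt(2)*b + 49*sqrt(2)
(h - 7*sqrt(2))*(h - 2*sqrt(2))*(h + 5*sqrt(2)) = h^3 - 4*sqrt(2)*h^2 - 62*h + 140*sqrt(2)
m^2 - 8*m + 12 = (m - 6)*(m - 2)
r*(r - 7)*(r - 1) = r^3 - 8*r^2 + 7*r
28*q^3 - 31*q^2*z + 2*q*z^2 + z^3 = (-4*q + z)*(-q + z)*(7*q + z)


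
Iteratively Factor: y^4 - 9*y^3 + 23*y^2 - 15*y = (y - 5)*(y^3 - 4*y^2 + 3*y) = y*(y - 5)*(y^2 - 4*y + 3) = y*(y - 5)*(y - 3)*(y - 1)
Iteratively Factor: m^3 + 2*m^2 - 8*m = (m)*(m^2 + 2*m - 8) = m*(m + 4)*(m - 2)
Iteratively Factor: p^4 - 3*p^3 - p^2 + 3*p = (p + 1)*(p^3 - 4*p^2 + 3*p) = p*(p + 1)*(p^2 - 4*p + 3) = p*(p - 1)*(p + 1)*(p - 3)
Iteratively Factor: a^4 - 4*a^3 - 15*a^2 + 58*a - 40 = (a - 2)*(a^3 - 2*a^2 - 19*a + 20) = (a - 5)*(a - 2)*(a^2 + 3*a - 4) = (a - 5)*(a - 2)*(a - 1)*(a + 4)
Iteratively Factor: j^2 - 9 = (j - 3)*(j + 3)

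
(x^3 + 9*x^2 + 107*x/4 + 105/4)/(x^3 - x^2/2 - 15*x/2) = (2*x^2 + 13*x + 21)/(2*x*(x - 3))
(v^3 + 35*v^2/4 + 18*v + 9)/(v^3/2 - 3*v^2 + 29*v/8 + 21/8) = 2*(4*v^3 + 35*v^2 + 72*v + 36)/(4*v^3 - 24*v^2 + 29*v + 21)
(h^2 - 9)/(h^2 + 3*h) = (h - 3)/h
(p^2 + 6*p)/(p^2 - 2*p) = (p + 6)/(p - 2)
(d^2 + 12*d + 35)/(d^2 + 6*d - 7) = (d + 5)/(d - 1)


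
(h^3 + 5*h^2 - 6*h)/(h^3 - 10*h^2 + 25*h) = (h^2 + 5*h - 6)/(h^2 - 10*h + 25)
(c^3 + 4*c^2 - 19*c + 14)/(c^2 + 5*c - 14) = c - 1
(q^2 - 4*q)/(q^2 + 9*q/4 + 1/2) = 4*q*(q - 4)/(4*q^2 + 9*q + 2)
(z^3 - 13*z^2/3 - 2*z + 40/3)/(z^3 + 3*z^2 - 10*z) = (3*z^2 - 7*z - 20)/(3*z*(z + 5))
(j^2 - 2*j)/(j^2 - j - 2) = j/(j + 1)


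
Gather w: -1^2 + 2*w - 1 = 2*w - 2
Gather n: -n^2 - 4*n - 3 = -n^2 - 4*n - 3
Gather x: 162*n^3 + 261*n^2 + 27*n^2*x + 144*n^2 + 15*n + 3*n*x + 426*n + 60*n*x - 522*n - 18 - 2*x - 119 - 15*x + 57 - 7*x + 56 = 162*n^3 + 405*n^2 - 81*n + x*(27*n^2 + 63*n - 24) - 24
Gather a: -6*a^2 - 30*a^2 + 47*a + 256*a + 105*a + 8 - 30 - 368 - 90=-36*a^2 + 408*a - 480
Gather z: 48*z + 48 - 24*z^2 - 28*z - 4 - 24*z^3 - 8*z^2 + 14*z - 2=-24*z^3 - 32*z^2 + 34*z + 42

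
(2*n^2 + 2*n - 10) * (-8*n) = -16*n^3 - 16*n^2 + 80*n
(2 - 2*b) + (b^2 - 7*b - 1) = b^2 - 9*b + 1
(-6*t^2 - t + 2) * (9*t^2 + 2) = -54*t^4 - 9*t^3 + 6*t^2 - 2*t + 4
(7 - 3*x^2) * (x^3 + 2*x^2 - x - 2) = -3*x^5 - 6*x^4 + 10*x^3 + 20*x^2 - 7*x - 14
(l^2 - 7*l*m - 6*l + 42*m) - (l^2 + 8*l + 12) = -7*l*m - 14*l + 42*m - 12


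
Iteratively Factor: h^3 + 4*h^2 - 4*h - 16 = (h + 4)*(h^2 - 4) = (h - 2)*(h + 4)*(h + 2)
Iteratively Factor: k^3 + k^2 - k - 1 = (k - 1)*(k^2 + 2*k + 1) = (k - 1)*(k + 1)*(k + 1)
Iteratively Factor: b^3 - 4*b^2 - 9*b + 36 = (b - 4)*(b^2 - 9) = (b - 4)*(b - 3)*(b + 3)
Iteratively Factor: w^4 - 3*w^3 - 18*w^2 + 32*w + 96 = (w + 2)*(w^3 - 5*w^2 - 8*w + 48) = (w - 4)*(w + 2)*(w^2 - w - 12) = (w - 4)^2*(w + 2)*(w + 3)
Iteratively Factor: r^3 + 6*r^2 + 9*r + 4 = (r + 4)*(r^2 + 2*r + 1) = (r + 1)*(r + 4)*(r + 1)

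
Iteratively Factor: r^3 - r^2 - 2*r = (r - 2)*(r^2 + r) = r*(r - 2)*(r + 1)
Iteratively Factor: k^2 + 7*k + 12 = (k + 4)*(k + 3)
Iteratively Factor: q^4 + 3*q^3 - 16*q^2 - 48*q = (q)*(q^3 + 3*q^2 - 16*q - 48) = q*(q + 3)*(q^2 - 16) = q*(q + 3)*(q + 4)*(q - 4)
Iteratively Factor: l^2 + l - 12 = (l + 4)*(l - 3)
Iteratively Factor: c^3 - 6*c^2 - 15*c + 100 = (c - 5)*(c^2 - c - 20) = (c - 5)^2*(c + 4)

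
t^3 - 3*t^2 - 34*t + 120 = (t - 5)*(t - 4)*(t + 6)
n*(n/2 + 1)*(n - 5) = n^3/2 - 3*n^2/2 - 5*n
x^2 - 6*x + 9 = (x - 3)^2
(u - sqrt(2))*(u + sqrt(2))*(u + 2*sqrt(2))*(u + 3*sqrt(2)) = u^4 + 5*sqrt(2)*u^3 + 10*u^2 - 10*sqrt(2)*u - 24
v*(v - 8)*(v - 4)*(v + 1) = v^4 - 11*v^3 + 20*v^2 + 32*v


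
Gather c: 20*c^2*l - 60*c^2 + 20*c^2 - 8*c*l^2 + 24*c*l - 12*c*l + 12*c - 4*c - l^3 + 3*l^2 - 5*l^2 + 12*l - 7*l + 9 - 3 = c^2*(20*l - 40) + c*(-8*l^2 + 12*l + 8) - l^3 - 2*l^2 + 5*l + 6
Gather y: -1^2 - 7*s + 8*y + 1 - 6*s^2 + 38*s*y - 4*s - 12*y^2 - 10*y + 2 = -6*s^2 - 11*s - 12*y^2 + y*(38*s - 2) + 2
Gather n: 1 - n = 1 - n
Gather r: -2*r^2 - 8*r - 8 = -2*r^2 - 8*r - 8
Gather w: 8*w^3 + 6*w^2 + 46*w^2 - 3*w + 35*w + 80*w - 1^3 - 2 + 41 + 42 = 8*w^3 + 52*w^2 + 112*w + 80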